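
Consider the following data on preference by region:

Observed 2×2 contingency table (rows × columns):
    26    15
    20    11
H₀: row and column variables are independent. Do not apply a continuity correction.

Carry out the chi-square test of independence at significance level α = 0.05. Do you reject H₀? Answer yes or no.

reject H₀: no

Row totals [41, 31], col totals [46, 26], n=72
χ² = (26−26.19)²/26.19 + (15−14.81)²/14.81 + (20−19.81)²/19.81 + (11−11.19)²/11.19 = 0.0093
df = 1
p-value (upper-tail) = 0.92324
At α=0.05: p ≥ α → fail to reject H₀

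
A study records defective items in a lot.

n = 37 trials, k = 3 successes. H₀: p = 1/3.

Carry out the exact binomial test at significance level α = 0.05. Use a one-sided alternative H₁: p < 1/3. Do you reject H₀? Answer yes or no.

Exact binomial: n=37, k=3, p₀=1/3=0.3333
P(X≤3) from Σ C(n,i)·p₀^i·(1−p₀)^(n−i)
p-value (one-sided, H₁ less) = 0.00035
At α=0.05: p < α → reject H₀

reject H₀: yes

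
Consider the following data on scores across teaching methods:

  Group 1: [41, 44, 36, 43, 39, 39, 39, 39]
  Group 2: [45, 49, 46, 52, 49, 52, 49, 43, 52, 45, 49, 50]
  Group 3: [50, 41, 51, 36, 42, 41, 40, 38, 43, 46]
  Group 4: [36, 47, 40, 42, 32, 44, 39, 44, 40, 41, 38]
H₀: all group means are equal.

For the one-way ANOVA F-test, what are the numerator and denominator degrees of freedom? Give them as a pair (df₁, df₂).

degrees of freedom = [3, 37]

k = 4 groups, N = 41 total
df = (k−1, N−k) = (4−1, 41−4) = (3, 37)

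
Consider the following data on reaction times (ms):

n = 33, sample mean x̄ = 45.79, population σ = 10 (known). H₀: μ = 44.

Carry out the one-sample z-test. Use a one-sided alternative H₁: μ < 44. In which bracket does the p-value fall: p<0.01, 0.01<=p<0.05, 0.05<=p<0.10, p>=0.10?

SE = σ/√n = 10/√33 = 1.7408
z = (x̄−μ₀)/SE = (45.79−44)/1.7408 = 1.0283
p-value (one-sided, H₁ less) = 0.84809
→ bracket: p>=0.10

p-value bracket: p>=0.10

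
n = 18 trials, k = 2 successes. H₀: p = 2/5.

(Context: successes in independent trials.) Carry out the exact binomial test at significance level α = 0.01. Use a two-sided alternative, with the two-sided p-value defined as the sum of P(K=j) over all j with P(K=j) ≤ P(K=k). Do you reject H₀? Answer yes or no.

Exact binomial: n=18, k=2, p₀=2/5=0.4000
P(X=j) = C(n,j)·p₀^j·(1−p₀)^(n−j); p = Σ P(X=j) over j with P(X=j) ≤ P(X=2)
p-value (two-sided) = 0.01398
At α=0.01: p ≥ α → fail to reject H₀

reject H₀: no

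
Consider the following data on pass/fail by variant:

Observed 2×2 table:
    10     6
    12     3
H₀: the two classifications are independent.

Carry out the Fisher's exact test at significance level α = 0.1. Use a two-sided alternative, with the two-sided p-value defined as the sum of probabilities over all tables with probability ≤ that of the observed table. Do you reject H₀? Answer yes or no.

Margins: r₁=16, r₂=15, c₁=22, c₂=9, n=31
p_obs = C(16,10)·C(15,12)/C(31,22); sum pmf over tables with pmf ≤ p_obs
p-value (two-sided) = 0.43315
At α=0.1: p ≥ α → fail to reject H₀

reject H₀: no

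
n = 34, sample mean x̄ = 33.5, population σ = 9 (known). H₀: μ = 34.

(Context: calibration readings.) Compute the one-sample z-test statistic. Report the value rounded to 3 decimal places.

SE = σ/√n = 9/√34 = 1.5435
z = (x̄−μ₀)/SE = (33.5−34)/1.5435 = -0.3239

test statistic = -0.324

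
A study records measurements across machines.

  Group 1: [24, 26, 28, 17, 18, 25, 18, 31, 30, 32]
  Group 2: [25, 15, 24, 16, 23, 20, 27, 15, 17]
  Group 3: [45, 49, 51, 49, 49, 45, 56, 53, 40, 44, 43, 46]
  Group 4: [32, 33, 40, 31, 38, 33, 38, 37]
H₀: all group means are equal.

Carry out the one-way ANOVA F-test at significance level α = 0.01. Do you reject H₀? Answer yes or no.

reject H₀: yes

Group means [24.90, 20.22, 47.50, 35.25], grand mean 32.897
SSB = Σnᵢ(x̄ᵢ−x̄)² = 4688.634; SSW = ΣΣ(x−x̄ᵢ)² = 760.956
MSB = 4688.634/3 = 1562.8781; MSW = 760.956/35 = 21.7416
F = MSB/MSW = 71.8843
df = (3, 35)
p-value (upper-tail) = 0.00000
At α=0.01: p < α → reject H₀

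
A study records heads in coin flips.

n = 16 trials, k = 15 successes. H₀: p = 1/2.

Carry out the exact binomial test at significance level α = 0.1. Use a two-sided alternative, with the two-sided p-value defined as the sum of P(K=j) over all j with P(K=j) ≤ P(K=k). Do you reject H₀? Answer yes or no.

Exact binomial: n=16, k=15, p₀=1/2=0.5000
P(X=j) = C(n,j)·p₀^j·(1−p₀)^(n−j); p = Σ P(X=j) over j with P(X=j) ≤ P(X=15)
p-value (two-sided) = 0.00052
At α=0.1: p < α → reject H₀

reject H₀: yes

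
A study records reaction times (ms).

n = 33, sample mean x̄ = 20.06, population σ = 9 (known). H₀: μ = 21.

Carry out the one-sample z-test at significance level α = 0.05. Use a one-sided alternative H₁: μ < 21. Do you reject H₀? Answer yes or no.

SE = σ/√n = 9/√33 = 1.5667
z = (x̄−μ₀)/SE = (20.06−21)/1.5667 = -0.6000
p-value (one-sided, H₁ less) = 0.27426
At α=0.05: p ≥ α → fail to reject H₀

reject H₀: no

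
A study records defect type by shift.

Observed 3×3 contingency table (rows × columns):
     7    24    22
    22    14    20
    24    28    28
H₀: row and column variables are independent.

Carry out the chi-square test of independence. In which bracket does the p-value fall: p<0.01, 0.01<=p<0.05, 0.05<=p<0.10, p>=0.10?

Row totals [53, 56, 80], col totals [53, 66, 70], n=189
χ² = (7−14.86)²/14.86 + (24−18.51)²/18.51 + (22−19.63)²/19.63 + (22−15.70)²/15.70 + (14−19.56)²/19.56 + (20−20.74)²/20.74 + (24−22.43)²/22.43 + (28−27.94)²/27.94 + (28−29.63)²/29.63 = 10.4036
df = 4
p-value (upper-tail) = 0.03415
→ bracket: 0.01<=p<0.05

p-value bracket: 0.01<=p<0.05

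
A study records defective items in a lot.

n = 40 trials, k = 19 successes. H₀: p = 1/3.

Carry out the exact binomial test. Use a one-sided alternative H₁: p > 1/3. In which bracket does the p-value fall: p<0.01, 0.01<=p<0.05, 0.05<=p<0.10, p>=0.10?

Exact binomial: n=40, k=19, p₀=1/3=0.3333
P(X≥19) from Σ C(n,i)·p₀^i·(1−p₀)^(n−i)
p-value (one-sided, H₁ greater) = 0.04409
→ bracket: 0.01<=p<0.05

p-value bracket: 0.01<=p<0.05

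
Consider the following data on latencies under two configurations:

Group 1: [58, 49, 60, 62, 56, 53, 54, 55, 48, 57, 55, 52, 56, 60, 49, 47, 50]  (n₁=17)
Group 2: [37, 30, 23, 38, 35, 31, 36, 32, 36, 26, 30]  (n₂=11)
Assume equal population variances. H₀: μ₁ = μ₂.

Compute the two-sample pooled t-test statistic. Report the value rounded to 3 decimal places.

x̄₁=54.176, s₁=4.517, n₁=17
x̄₂=32.182, s₂=4.771, n₂=11
s_p² = [16·4.517² + 10·4.771²]/26 = 21.3118
SE = √(s_p²·(1/17+1/11)) = 1.7864
t = (54.176−32.182)/1.7864 = 12.3126
df = 26

test statistic = 12.313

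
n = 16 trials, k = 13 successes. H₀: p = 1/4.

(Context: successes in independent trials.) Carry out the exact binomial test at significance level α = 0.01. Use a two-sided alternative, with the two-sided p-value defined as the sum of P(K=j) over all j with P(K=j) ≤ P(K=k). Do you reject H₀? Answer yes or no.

reject H₀: yes

Exact binomial: n=16, k=13, p₀=1/4=0.2500
P(X=j) = C(n,j)·p₀^j·(1−p₀)^(n−j); p = Σ P(X=j) over j with P(X=j) ≤ P(X=13)
p-value (two-sided) = 0.00000
At α=0.01: p < α → reject H₀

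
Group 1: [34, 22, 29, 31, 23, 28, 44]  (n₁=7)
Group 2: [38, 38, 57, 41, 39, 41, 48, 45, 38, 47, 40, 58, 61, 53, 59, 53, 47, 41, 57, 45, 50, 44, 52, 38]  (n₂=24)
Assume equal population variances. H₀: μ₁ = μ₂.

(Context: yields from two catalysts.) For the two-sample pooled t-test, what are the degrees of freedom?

degrees of freedom = 29

df = n₁ + n₂ − 2 = 7 + 24 − 2 = 29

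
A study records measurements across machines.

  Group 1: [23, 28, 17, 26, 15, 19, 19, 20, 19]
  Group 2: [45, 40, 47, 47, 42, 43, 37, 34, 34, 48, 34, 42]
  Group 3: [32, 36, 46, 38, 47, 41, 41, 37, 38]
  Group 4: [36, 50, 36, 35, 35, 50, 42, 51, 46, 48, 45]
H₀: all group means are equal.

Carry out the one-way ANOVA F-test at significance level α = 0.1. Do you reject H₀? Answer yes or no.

reject H₀: yes

Group means [20.67, 41.08, 39.56, 43.09], grand mean 36.805
SSB = Σnᵢ(x̄ᵢ−x̄)² = 3066.391; SSW = ΣΣ(x−x̄ᵢ)² = 1058.048
MSB = 3066.391/3 = 1022.1303; MSW = 1058.048/37 = 28.5959
F = MSB/MSW = 35.7440
df = (3, 37)
p-value (upper-tail) = 0.00000
At α=0.1: p < α → reject H₀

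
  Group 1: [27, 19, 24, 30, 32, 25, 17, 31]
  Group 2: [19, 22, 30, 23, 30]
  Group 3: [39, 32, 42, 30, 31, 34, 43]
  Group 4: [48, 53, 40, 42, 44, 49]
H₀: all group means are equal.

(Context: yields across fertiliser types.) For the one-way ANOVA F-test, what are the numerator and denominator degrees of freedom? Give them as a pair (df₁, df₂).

degrees of freedom = [3, 22]

k = 4 groups, N = 26 total
df = (k−1, N−k) = (4−1, 26−4) = (3, 22)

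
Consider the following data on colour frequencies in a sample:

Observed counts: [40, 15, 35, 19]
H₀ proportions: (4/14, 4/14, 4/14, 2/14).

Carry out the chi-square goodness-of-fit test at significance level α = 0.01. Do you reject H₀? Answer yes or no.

reject H₀: yes

n = 109; E_i = n·p_i = [31.14, 31.14, 31.14, 15.57]
χ² = (40−31.14)²/31.14 + (15−31.14)²/31.14 + (35−31.14)²/31.14 + (19−15.57)²/15.57 = 12.1193
df = 3
p-value (upper-tail) = 0.00699
At α=0.01: p < α → reject H₀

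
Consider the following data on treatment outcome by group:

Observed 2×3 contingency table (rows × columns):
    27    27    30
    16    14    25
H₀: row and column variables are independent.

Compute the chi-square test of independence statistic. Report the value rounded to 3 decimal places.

test statistic = 1.401

Row totals [84, 55], col totals [43, 41, 55], n=139
χ² = (27−25.99)²/25.99 + (27−24.78)²/24.78 + (30−33.24)²/33.24 + (16−17.01)²/17.01 + (14−16.22)²/16.22 + (25−21.76)²/21.76 = 1.4011
df = 2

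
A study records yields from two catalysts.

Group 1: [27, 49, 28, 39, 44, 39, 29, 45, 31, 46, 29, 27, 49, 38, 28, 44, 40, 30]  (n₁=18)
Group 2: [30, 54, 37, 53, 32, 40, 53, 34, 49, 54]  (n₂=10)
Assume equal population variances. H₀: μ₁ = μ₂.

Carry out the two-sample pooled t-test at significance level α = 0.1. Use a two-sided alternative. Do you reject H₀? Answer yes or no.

reject H₀: yes

x̄₁=36.778, s₁=8.128, n₁=18
x̄₂=43.600, s₂=9.947, n₂=10
s_p² = [17·8.128² + 9·9.947²]/26 = 77.4427
SE = √(s_p²·(1/18+1/10)) = 3.4708
t = (36.778−43.600)/3.4708 = -1.9656
df = 26
p-value (two-sided) = 0.06011
At α=0.1: p < α → reject H₀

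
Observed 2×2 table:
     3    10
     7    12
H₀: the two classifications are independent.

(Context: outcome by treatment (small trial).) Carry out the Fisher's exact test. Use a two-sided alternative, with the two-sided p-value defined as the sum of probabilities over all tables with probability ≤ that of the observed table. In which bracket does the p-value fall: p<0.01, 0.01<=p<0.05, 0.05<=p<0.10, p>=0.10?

Margins: r₁=13, r₂=19, c₁=10, c₂=22, n=32
p_obs = C(13,3)·C(19,7)/C(32,10); sum pmf over tables with pmf ≤ p_obs
p-value (two-sided) = 0.46732
→ bracket: p>=0.10

p-value bracket: p>=0.10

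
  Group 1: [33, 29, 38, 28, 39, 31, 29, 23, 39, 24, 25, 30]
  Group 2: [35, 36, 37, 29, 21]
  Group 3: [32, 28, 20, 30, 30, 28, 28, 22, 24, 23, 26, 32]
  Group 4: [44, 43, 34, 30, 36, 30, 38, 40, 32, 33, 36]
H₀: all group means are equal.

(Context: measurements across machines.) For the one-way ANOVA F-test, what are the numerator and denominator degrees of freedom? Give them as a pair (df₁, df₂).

k = 4 groups, N = 40 total
df = (k−1, N−k) = (4−1, 40−4) = (3, 36)

degrees of freedom = [3, 36]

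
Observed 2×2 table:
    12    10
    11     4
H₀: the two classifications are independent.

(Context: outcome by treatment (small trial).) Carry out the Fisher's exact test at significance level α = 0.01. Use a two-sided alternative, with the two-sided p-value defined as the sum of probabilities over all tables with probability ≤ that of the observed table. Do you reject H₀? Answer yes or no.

reject H₀: no

Margins: r₁=22, r₂=15, c₁=23, c₂=14, n=37
p_obs = C(22,12)·C(15,11)/C(37,23); sum pmf over tables with pmf ≤ p_obs
p-value (two-sided) = 0.31364
At α=0.01: p ≥ α → fail to reject H₀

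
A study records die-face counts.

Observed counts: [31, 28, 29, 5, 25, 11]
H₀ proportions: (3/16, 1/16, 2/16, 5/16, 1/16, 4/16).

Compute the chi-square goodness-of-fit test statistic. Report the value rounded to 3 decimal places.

n = 129; E_i = n·p_i = [24.19, 8.06, 16.12, 40.31, 8.06, 32.25]
χ² = (31−24.19)²/24.19 + (28−8.06)²/8.06 + (29−16.12)²/16.12 + (5−40.31)²/40.31 + (25−8.06)²/8.06 + (11−32.25)²/32.25 = 142.0181
df = 5

test statistic = 142.018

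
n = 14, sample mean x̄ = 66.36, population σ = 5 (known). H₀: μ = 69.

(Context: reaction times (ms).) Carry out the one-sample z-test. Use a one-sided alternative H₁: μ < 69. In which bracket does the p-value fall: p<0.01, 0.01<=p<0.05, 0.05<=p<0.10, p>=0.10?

SE = σ/√n = 5/√14 = 1.3363
z = (x̄−μ₀)/SE = (66.36−69)/1.3363 = -1.9756
p-value (one-sided, H₁ less) = 0.02410
→ bracket: 0.01<=p<0.05

p-value bracket: 0.01<=p<0.05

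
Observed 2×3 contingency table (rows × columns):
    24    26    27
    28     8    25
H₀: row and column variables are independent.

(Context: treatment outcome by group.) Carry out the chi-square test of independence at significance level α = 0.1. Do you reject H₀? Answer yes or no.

Row totals [77, 61], col totals [52, 34, 52], n=138
χ² = (24−29.01)²/29.01 + (26−18.97)²/18.97 + (27−29.01)²/29.01 + (28−22.99)²/22.99 + (8−15.03)²/15.03 + (25−22.99)²/22.99 = 8.1688
df = 2
p-value (upper-tail) = 0.01683
At α=0.1: p < α → reject H₀

reject H₀: yes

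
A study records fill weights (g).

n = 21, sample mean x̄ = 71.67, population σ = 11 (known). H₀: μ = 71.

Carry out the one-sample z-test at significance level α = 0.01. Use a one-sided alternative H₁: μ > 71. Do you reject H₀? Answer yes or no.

SE = σ/√n = 11/√21 = 2.4004
z = (x̄−μ₀)/SE = (71.67−71)/2.4004 = 0.2791
p-value (one-sided, H₁ greater) = 0.39008
At α=0.01: p ≥ α → fail to reject H₀

reject H₀: no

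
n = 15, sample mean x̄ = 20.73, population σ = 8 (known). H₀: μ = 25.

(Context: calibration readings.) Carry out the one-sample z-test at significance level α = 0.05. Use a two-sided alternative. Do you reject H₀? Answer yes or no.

reject H₀: yes

SE = σ/√n = 8/√15 = 2.0656
z = (x̄−μ₀)/SE = (20.73−25)/2.0656 = -2.0672
p-value (two-sided) = 0.03871
At α=0.05: p < α → reject H₀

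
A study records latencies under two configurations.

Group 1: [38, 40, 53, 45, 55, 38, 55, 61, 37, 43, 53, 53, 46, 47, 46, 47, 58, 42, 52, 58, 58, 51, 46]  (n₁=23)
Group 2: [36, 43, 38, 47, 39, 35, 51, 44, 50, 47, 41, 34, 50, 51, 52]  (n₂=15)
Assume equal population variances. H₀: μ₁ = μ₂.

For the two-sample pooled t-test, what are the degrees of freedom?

degrees of freedom = 36

df = n₁ + n₂ − 2 = 23 + 15 − 2 = 36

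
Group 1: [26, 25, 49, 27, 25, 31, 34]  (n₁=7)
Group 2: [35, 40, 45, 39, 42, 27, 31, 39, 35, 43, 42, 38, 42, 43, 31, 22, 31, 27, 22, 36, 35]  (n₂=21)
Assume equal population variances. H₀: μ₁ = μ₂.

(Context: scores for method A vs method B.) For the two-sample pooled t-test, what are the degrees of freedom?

degrees of freedom = 26

df = n₁ + n₂ − 2 = 7 + 21 − 2 = 26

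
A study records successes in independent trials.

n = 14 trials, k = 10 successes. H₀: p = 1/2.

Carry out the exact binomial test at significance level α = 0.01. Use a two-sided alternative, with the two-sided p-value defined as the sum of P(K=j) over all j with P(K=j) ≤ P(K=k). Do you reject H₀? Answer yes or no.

reject H₀: no

Exact binomial: n=14, k=10, p₀=1/2=0.5000
P(X=j) = C(n,j)·p₀^j·(1−p₀)^(n−j); p = Σ P(X=j) over j with P(X=j) ≤ P(X=10)
p-value (two-sided) = 0.17957
At α=0.01: p ≥ α → fail to reject H₀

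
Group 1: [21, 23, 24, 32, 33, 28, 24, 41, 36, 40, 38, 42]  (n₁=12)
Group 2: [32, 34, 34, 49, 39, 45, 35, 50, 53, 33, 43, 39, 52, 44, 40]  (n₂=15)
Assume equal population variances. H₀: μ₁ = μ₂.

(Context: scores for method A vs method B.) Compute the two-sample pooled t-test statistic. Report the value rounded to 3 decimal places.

test statistic = -3.363

x̄₁=31.833, s₁=7.650, n₁=12
x̄₂=41.467, s₂=7.190, n₂=15
s_p² = [11·7.650² + 14·7.190²]/25 = 54.6960
SE = √(s_p²·(1/12+1/15)) = 2.8643
t = (31.833−41.467)/2.8643 = -3.3632
df = 25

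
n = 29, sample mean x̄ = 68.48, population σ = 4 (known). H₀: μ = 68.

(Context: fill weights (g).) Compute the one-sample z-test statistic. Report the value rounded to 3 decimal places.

test statistic = 0.646

SE = σ/√n = 4/√29 = 0.7428
z = (x̄−μ₀)/SE = (68.48−68)/0.7428 = 0.6462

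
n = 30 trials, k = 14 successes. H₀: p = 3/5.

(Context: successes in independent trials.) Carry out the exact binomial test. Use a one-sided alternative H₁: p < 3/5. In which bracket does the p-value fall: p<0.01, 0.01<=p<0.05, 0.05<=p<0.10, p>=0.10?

p-value bracket: 0.05<=p<0.10

Exact binomial: n=30, k=14, p₀=3/5=0.6000
P(X≤14) from Σ C(n,i)·p₀^i·(1−p₀)^(n−i)
p-value (one-sided, H₁ less) = 0.09706
→ bracket: 0.05<=p<0.10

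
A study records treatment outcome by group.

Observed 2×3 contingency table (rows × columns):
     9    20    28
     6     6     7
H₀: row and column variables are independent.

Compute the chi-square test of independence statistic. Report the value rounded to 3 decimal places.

test statistic = 2.318

Row totals [57, 19], col totals [15, 26, 35], n=76
χ² = (9−11.25)²/11.25 + (20−19.50)²/19.50 + (28−26.25)²/26.25 + (6−3.75)²/3.75 + (6−6.50)²/6.50 + (7−8.75)²/8.75 = 2.3179
df = 2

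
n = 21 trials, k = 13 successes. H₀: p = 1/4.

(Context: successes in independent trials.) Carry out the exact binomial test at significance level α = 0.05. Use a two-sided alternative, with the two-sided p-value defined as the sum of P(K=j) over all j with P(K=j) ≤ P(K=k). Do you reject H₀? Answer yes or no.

reject H₀: yes

Exact binomial: n=21, k=13, p₀=1/4=0.2500
P(X=j) = C(n,j)·p₀^j·(1−p₀)^(n−j); p = Σ P(X=j) over j with P(X=j) ≤ P(X=13)
p-value (two-sided) = 0.00037
At α=0.05: p < α → reject H₀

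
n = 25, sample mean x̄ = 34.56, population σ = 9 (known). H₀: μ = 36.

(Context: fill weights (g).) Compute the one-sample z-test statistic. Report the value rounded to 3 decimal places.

test statistic = -0.800

SE = σ/√n = 9/√25 = 1.8000
z = (x̄−μ₀)/SE = (34.56−36)/1.8000 = -0.8000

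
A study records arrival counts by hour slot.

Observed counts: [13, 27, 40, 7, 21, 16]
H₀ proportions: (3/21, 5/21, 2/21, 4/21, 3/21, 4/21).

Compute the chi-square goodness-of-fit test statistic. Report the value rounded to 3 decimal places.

n = 124; E_i = n·p_i = [17.71, 29.52, 11.81, 23.62, 17.71, 23.62]
χ² = (13−17.71)²/17.71 + (27−29.52)²/29.52 + (40−11.81)²/11.81 + (7−23.62)²/23.62 + (21−17.71)²/17.71 + (16−23.62)²/23.62 = 83.5246
df = 5

test statistic = 83.525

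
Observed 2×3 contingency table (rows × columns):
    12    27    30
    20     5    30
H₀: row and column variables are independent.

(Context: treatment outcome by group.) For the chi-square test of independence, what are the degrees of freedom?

degrees of freedom = 2

df = (r−1)(c−1) = (2−1)·(3−1) = 2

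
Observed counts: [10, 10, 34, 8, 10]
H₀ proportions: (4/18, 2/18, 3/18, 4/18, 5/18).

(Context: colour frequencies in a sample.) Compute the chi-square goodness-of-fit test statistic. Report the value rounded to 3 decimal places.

n = 72; E_i = n·p_i = [16.00, 8.00, 12.00, 16.00, 20.00]
χ² = (10−16.00)²/16.00 + (10−8.00)²/8.00 + (34−12.00)²/12.00 + (8−16.00)²/16.00 + (10−20.00)²/20.00 = 52.0833
df = 4

test statistic = 52.083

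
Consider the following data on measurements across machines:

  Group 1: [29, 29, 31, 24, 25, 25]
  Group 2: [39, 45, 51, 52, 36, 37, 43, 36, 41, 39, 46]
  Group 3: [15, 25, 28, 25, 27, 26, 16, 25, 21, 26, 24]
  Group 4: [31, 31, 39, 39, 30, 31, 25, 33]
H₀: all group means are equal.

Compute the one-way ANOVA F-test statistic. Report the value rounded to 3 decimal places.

Group means [27.17, 42.27, 23.45, 32.38], grand mean 31.806
SSB = Σnᵢ(x̄ᵢ−x̄)² = 2104.021; SSW = ΣΣ(x−x̄ᵢ)² = 703.617
MSB = 2104.021/3 = 701.3405; MSW = 703.617/32 = 21.9880
F = MSB/MSW = 31.8964
df = (3, 32)

test statistic = 31.896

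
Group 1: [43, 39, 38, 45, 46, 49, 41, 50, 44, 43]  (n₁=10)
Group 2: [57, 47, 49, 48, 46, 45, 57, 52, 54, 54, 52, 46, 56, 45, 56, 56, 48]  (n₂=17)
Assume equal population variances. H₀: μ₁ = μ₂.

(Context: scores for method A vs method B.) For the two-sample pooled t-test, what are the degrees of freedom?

degrees of freedom = 25

df = n₁ + n₂ − 2 = 10 + 17 − 2 = 25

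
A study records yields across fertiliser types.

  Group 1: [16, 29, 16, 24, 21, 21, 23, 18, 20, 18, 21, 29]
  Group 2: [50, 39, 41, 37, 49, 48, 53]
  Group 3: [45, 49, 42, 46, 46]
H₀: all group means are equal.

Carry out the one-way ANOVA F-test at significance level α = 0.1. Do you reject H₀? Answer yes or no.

reject H₀: yes

Group means [21.33, 45.29, 45.60], grand mean 33.375
SSB = Σnᵢ(x̄ᵢ−x̄)² = 3480.330; SSW = ΣΣ(x−x̄ᵢ)² = 463.295
MSB = 3480.330/2 = 1740.1649; MSW = 463.295/21 = 22.0617
F = MSB/MSW = 78.8773
df = (2, 21)
p-value (upper-tail) = 0.00000
At α=0.1: p < α → reject H₀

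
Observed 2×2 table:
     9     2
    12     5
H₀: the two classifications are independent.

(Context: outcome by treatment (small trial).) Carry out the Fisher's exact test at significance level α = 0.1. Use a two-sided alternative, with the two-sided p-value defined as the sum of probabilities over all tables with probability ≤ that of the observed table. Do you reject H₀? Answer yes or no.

Margins: r₁=11, r₂=17, c₁=21, c₂=7, n=28
p_obs = C(11,9)·C(17,12)/C(28,21); sum pmf over tables with pmf ≤ p_obs
p-value (two-sided) = 0.66834
At α=0.1: p ≥ α → fail to reject H₀

reject H₀: no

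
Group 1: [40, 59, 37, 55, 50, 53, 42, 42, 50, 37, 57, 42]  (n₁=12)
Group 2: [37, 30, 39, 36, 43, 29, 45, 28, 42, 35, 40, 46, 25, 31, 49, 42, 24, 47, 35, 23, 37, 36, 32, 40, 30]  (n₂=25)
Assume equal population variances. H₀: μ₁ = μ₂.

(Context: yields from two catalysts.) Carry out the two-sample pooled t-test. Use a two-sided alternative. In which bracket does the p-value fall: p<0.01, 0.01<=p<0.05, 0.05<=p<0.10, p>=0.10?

p-value bracket: p<0.01

x̄₁=47.000, s₁=7.897, n₁=12
x̄₂=36.040, s₂=7.351, n₂=25
s_p² = [11·7.897² + 24·7.351²]/35 = 56.6560
SE = √(s_p²·(1/12+1/25)) = 2.6434
t = (47.000−36.040)/2.6434 = 4.1462
df = 35
p-value (two-sided) = 0.00020
→ bracket: p<0.01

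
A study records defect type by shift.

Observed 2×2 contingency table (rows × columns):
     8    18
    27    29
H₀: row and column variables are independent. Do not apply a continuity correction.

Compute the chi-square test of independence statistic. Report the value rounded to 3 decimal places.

Row totals [26, 56], col totals [35, 47], n=82
χ² = (8−11.10)²/11.10 + (18−14.90)²/14.90 + (27−23.90)²/23.90 + (29−32.10)²/32.10 = 2.2088
df = 1

test statistic = 2.209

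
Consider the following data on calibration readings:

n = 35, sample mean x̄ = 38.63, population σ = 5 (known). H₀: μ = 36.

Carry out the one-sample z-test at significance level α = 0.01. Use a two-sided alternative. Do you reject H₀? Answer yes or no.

reject H₀: yes

SE = σ/√n = 5/√35 = 0.8452
z = (x̄−μ₀)/SE = (38.63−36)/0.8452 = 3.1119
p-value (two-sided) = 0.00186
At α=0.01: p < α → reject H₀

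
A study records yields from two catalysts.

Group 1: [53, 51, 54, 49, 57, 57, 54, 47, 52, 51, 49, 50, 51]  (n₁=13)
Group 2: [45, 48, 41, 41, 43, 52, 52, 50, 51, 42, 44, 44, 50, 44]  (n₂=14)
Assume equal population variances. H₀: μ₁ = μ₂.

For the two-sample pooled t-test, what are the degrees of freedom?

degrees of freedom = 25

df = n₁ + n₂ − 2 = 13 + 14 − 2 = 25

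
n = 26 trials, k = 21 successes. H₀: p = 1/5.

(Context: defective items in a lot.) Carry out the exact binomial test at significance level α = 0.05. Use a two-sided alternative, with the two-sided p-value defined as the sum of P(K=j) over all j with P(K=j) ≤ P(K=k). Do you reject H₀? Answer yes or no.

Exact binomial: n=26, k=21, p₀=1/5=0.2000
P(X=j) = C(n,j)·p₀^j·(1−p₀)^(n−j); p = Σ P(X=j) over j with P(X=j) ≤ P(X=21)
p-value (two-sided) = 0.00000
At α=0.05: p < α → reject H₀

reject H₀: yes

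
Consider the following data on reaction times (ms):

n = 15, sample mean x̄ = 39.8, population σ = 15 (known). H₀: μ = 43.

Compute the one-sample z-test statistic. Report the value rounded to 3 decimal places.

SE = σ/√n = 15/√15 = 3.8730
z = (x̄−μ₀)/SE = (39.8−43)/3.8730 = -0.8262

test statistic = -0.826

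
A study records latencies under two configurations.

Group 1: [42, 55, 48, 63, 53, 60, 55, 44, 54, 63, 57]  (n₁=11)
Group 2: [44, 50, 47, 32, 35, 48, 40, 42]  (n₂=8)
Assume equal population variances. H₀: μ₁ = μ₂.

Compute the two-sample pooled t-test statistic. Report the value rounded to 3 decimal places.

x̄₁=54.000, s₁=7.000, n₁=11
x̄₂=42.250, s₂=6.341, n₂=8
s_p² = [10·7.000² + 7·6.341²]/17 = 45.3824
SE = √(s_p²·(1/11+1/8)) = 3.1302
t = (54.000−42.250)/3.1302 = 3.7537
df = 17

test statistic = 3.754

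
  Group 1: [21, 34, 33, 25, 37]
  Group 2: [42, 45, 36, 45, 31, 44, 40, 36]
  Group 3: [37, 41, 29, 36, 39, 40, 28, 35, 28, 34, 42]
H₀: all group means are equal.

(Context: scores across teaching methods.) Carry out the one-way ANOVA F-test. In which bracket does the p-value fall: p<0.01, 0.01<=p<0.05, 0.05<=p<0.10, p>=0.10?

p-value bracket: 0.01<=p<0.05

Group means [30.00, 39.88, 35.36], grand mean 35.750
SSB = Σnᵢ(x̄ᵢ−x̄)² = 303.080; SSW = ΣΣ(x−x̄ᵢ)² = 627.420
MSB = 303.080/2 = 151.5398; MSW = 627.420/21 = 29.8772
F = MSB/MSW = 5.0721
df = (2, 21)
p-value (upper-tail) = 0.01595
→ bracket: 0.01<=p<0.05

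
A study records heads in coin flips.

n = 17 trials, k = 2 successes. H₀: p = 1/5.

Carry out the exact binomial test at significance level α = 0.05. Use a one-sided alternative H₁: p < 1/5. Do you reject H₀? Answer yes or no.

Exact binomial: n=17, k=2, p₀=1/5=0.2000
P(X≤2) from Σ C(n,i)·p₀^i·(1−p₀)^(n−i)
p-value (one-sided, H₁ less) = 0.30962
At α=0.05: p ≥ α → fail to reject H₀

reject H₀: no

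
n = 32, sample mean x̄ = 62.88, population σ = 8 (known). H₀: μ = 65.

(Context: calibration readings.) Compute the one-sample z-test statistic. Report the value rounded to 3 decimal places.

test statistic = -1.499

SE = σ/√n = 8/√32 = 1.4142
z = (x̄−μ₀)/SE = (62.88−65)/1.4142 = -1.4991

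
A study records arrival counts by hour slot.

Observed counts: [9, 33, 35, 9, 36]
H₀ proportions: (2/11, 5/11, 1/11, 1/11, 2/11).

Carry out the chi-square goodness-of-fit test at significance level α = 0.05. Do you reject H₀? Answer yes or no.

reject H₀: yes

n = 122; E_i = n·p_i = [22.18, 55.45, 11.09, 11.09, 22.18]
χ² = (9−22.18)²/22.18 + (33−55.45)²/55.45 + (35−11.09)²/11.09 + (9−11.09)²/11.09 + (36−22.18)²/22.18 = 77.4697
df = 4
p-value (upper-tail) = 0.00000
At α=0.05: p < α → reject H₀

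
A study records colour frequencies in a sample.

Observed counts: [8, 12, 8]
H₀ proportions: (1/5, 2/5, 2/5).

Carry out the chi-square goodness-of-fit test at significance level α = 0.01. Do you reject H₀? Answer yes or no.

n = 28; E_i = n·p_i = [5.60, 11.20, 11.20]
χ² = (8−5.60)²/5.60 + (12−11.20)²/11.20 + (8−11.20)²/11.20 = 2.0000
df = 2
p-value (upper-tail) = 0.36788
At α=0.01: p ≥ α → fail to reject H₀

reject H₀: no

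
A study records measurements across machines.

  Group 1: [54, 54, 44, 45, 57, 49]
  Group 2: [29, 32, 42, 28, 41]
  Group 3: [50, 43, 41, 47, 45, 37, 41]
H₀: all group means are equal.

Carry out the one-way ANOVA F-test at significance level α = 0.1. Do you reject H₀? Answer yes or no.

Group means [50.50, 34.40, 43.43], grand mean 43.278
SSB = Σnᵢ(x̄ᵢ−x̄)² = 707.197; SSW = ΣΣ(x−x̄ᵢ)² = 430.414
MSB = 707.197/2 = 353.5984; MSW = 430.414/15 = 28.6943
F = MSB/MSW = 12.3230
df = (2, 15)
p-value (upper-tail) = 0.00068
At α=0.1: p < α → reject H₀

reject H₀: yes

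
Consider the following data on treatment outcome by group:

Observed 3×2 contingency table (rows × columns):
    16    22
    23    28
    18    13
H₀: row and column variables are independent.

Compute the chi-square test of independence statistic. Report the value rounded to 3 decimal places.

test statistic = 1.949

Row totals [38, 51, 31], col totals [57, 63], n=120
χ² = (16−18.05)²/18.05 + (22−19.95)²/19.95 + (23−24.23)²/24.23 + (28−26.77)²/26.77 + (18−14.72)²/14.72 + (13−16.27)²/16.27 = 1.9489
df = 2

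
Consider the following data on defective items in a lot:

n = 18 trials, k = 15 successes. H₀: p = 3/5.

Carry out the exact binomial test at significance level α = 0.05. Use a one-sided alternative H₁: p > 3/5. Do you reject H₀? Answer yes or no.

reject H₀: yes

Exact binomial: n=18, k=15, p₀=3/5=0.6000
P(X≥15) from Σ C(n,i)·p₀^i·(1−p₀)^(n−i)
p-value (one-sided, H₁ greater) = 0.03278
At α=0.05: p < α → reject H₀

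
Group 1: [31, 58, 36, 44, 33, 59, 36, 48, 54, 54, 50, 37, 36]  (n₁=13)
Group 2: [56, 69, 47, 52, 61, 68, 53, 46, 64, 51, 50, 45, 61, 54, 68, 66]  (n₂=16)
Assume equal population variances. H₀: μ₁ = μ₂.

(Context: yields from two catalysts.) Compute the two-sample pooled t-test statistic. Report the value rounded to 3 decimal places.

x̄₁=44.308, s₁=10.012, n₁=13
x̄₂=56.938, s₂=8.362, n₂=16
s_p² = [12·10.012² + 15·8.362²]/27 = 83.3965
SE = √(s_p²·(1/13+1/16)) = 3.4099
t = (44.308−56.938)/3.4099 = -3.7039
df = 27

test statistic = -3.704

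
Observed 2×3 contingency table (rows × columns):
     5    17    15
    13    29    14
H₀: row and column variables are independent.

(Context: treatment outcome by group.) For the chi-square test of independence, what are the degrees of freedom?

df = (r−1)(c−1) = (2−1)·(3−1) = 2

degrees of freedom = 2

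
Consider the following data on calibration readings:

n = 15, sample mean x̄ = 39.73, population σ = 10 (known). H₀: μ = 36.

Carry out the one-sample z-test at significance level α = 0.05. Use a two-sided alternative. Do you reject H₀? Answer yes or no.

reject H₀: no

SE = σ/√n = 10/√15 = 2.5820
z = (x̄−μ₀)/SE = (39.73−36)/2.5820 = 1.4446
p-value (two-sided) = 0.14856
At α=0.05: p ≥ α → fail to reject H₀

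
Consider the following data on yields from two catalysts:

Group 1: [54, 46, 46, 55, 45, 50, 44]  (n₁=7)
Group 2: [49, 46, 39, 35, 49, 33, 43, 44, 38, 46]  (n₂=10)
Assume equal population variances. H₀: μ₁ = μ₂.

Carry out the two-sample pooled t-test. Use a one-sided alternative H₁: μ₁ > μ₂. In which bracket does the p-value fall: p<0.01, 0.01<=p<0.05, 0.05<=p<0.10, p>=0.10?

p-value bracket: 0.01<=p<0.05

x̄₁=48.571, s₁=4.467, n₁=7
x̄₂=42.200, s₂=5.673, n₂=10
s_p² = [6·4.467² + 9·5.673²]/15 = 27.2876
SE = √(s_p²·(1/7+1/10)) = 2.5743
t = (48.571−42.200)/2.5743 = 2.4750
df = 15
p-value (one-sided, H₁ greater) = 0.01287
→ bracket: 0.01<=p<0.05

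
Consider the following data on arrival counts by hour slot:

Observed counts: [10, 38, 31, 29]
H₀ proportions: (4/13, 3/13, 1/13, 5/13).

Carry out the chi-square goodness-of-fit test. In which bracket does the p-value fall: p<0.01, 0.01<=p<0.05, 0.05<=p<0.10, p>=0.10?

n = 108; E_i = n·p_i = [33.23, 24.92, 8.31, 41.54]
χ² = (10−33.23)²/33.23 + (38−24.92)²/24.92 + (31−8.31)²/8.31 + (29−41.54)²/41.54 = 88.8698
df = 3
p-value (upper-tail) = 0.00000
→ bracket: p<0.01

p-value bracket: p<0.01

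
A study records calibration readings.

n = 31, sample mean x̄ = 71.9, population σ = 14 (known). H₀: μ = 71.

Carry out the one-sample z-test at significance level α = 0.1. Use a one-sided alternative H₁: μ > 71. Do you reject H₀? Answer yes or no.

SE = σ/√n = 14/√31 = 2.5145
z = (x̄−μ₀)/SE = (71.9−71)/2.5145 = 0.3579
p-value (one-sided, H₁ greater) = 0.36020
At α=0.1: p ≥ α → fail to reject H₀

reject H₀: no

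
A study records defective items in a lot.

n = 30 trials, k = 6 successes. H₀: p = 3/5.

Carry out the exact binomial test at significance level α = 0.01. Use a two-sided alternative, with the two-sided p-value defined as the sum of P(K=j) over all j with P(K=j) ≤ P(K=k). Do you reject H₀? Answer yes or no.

reject H₀: yes

Exact binomial: n=30, k=6, p₀=3/5=0.6000
P(X=j) = C(n,j)·p₀^j·(1−p₀)^(n−j); p = Σ P(X=j) over j with P(X=j) ≤ P(X=6)
p-value (two-sided) = 0.00001
At α=0.01: p < α → reject H₀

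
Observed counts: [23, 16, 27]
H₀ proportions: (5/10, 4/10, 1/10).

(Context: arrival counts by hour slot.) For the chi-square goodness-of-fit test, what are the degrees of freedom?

degrees of freedom = 2

df = k − 1 = 3 − 1 = 2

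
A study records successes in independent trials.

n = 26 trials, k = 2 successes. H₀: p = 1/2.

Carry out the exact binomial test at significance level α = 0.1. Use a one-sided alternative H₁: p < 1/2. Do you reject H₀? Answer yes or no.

Exact binomial: n=26, k=2, p₀=1/2=0.5000
P(X≤2) from Σ C(n,i)·p₀^i·(1−p₀)^(n−i)
p-value (one-sided, H₁ less) = 0.00001
At α=0.1: p < α → reject H₀

reject H₀: yes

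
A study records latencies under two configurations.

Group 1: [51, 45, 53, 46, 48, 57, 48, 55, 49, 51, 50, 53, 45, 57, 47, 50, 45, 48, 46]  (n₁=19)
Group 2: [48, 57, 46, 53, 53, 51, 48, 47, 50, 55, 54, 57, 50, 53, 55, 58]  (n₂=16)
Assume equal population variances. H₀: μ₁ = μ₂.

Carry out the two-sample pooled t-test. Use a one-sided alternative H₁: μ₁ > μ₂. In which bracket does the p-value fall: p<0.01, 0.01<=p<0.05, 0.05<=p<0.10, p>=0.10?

p-value bracket: p>=0.10

x̄₁=49.684, s₁=3.874, n₁=19
x̄₂=52.188, s₂=3.763, n₂=16
s_p² = [18·3.874² + 15·3.763²]/33 = 14.6225
SE = √(s_p²·(1/19+1/16)) = 1.2975
t = (49.684−52.188)/1.2975 = -1.9293
df = 33
p-value (one-sided, H₁ greater) = 0.96884
→ bracket: p>=0.10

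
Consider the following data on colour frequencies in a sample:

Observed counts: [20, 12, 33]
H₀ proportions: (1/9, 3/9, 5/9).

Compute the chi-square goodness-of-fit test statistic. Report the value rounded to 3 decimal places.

test statistic = 27.188

n = 65; E_i = n·p_i = [7.22, 21.67, 36.11]
χ² = (20−7.22)²/7.22 + (12−21.67)²/21.67 + (33−36.11)²/36.11 = 27.1877
df = 2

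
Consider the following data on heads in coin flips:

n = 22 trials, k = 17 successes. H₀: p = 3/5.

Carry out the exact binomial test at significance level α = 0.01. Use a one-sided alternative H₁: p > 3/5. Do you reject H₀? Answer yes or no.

reject H₀: no

Exact binomial: n=22, k=17, p₀=3/5=0.6000
P(X≥17) from Σ C(n,i)·p₀^i·(1−p₀)^(n−i)
p-value (one-sided, H₁ greater) = 0.07223
At α=0.01: p ≥ α → fail to reject H₀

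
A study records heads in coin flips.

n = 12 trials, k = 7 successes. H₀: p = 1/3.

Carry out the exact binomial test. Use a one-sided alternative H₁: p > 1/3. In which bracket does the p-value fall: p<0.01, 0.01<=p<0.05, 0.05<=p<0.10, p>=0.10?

Exact binomial: n=12, k=7, p₀=1/3=0.3333
P(X≥7) from Σ C(n,i)·p₀^i·(1−p₀)^(n−i)
p-value (one-sided, H₁ greater) = 0.06645
→ bracket: 0.05<=p<0.10

p-value bracket: 0.05<=p<0.10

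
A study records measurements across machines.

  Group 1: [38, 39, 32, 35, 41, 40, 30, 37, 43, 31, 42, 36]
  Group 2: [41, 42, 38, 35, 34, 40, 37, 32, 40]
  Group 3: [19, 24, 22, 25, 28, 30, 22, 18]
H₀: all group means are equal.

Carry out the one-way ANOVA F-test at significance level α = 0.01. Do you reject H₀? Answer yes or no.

reject H₀: yes

Group means [37.00, 37.67, 23.50], grand mean 33.483
SSB = Σnᵢ(x̄ᵢ−x̄)² = 1103.241; SSW = ΣΣ(x−x̄ᵢ)² = 420.000
MSB = 1103.241/2 = 551.6207; MSW = 420.000/26 = 16.1538
F = MSB/MSW = 34.1479
df = (2, 26)
p-value (upper-tail) = 0.00000
At α=0.01: p < α → reject H₀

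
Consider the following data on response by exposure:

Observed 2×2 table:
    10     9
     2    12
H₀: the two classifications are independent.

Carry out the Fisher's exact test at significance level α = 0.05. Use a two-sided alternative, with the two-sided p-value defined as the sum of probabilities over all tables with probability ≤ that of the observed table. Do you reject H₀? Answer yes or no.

reject H₀: yes

Margins: r₁=19, r₂=14, c₁=12, c₂=21, n=33
p_obs = C(19,10)·C(14,2)/C(33,12); sum pmf over tables with pmf ≤ p_obs
p-value (two-sided) = 0.03279
At α=0.05: p < α → reject H₀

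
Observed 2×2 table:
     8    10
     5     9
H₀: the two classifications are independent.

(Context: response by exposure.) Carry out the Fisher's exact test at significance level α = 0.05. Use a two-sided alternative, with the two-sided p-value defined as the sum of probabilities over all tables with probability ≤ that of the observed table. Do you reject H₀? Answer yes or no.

Margins: r₁=18, r₂=14, c₁=13, c₂=19, n=32
p_obs = C(18,8)·C(14,5)/C(32,13); sum pmf over tables with pmf ≤ p_obs
p-value (two-sided) = 0.72489
At α=0.05: p ≥ α → fail to reject H₀

reject H₀: no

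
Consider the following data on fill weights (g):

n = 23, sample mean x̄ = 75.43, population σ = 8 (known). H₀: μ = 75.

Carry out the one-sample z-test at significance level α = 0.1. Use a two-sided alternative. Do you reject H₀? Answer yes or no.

reject H₀: no

SE = σ/√n = 8/√23 = 1.6681
z = (x̄−μ₀)/SE = (75.43−75)/1.6681 = 0.2578
p-value (two-sided) = 0.79658
At α=0.1: p ≥ α → fail to reject H₀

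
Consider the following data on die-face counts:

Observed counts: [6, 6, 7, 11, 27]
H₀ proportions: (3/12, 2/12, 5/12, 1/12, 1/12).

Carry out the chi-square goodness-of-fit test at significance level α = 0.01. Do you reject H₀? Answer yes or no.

n = 57; E_i = n·p_i = [14.25, 9.50, 23.75, 4.75, 4.75]
χ² = (6−14.25)²/14.25 + (6−9.50)²/9.50 + (7−23.75)²/23.75 + (11−4.75)²/4.75 + (27−4.75)²/4.75 = 130.3263
df = 4
p-value (upper-tail) = 0.00000
At α=0.01: p < α → reject H₀

reject H₀: yes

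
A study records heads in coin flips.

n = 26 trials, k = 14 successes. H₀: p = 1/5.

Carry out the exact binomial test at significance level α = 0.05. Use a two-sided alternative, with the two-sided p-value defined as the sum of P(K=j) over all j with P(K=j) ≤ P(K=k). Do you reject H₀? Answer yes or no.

reject H₀: yes

Exact binomial: n=26, k=14, p₀=1/5=0.2000
P(X=j) = C(n,j)·p₀^j·(1−p₀)^(n−j); p = Σ P(X=j) over j with P(X=j) ≤ P(X=14)
p-value (two-sided) = 0.00013
At α=0.05: p < α → reject H₀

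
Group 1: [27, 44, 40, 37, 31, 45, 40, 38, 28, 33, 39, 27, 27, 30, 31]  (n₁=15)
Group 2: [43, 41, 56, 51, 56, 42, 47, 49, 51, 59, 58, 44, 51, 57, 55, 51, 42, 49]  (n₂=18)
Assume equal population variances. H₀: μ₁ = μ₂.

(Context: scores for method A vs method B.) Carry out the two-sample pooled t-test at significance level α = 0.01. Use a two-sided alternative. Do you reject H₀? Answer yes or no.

x̄₁=34.467, s₁=6.312, n₁=15
x̄₂=50.111, s₂=5.940, n₂=18
s_p² = [14·6.312² + 17·5.940²]/31 = 37.3391
SE = √(s_p²·(1/15+1/18)) = 2.1363
t = (34.467−50.111)/2.1363 = -7.3232
df = 31
p-value (two-sided) = 0.00000
At α=0.01: p < α → reject H₀

reject H₀: yes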